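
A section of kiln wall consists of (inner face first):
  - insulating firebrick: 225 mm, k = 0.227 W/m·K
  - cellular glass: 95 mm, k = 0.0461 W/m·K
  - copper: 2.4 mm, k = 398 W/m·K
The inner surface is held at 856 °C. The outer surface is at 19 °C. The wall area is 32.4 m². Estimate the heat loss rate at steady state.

Q ≈ 8890 W

Thermal resistances in series:
R_insulating firebrick = L/(kA) = 0.225/(0.227×32.4) = 0.03059 K/W
R_cellular glass = L/(kA) = 0.095/(0.0461×32.4) = 0.0636 K/W
R_copper = L/(kA) = 0.0024/(398×32.4) = 1.861×10^-7 K/W
R_total = 0.0942 K/W
Q = ΔT / R_total = 837 / 0.0942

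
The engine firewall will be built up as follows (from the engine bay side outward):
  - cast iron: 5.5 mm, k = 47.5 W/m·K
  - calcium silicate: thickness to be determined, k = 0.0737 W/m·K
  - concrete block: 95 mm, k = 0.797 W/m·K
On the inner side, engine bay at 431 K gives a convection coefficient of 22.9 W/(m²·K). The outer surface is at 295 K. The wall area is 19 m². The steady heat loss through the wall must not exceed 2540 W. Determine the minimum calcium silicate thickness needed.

Treating each layer as a thermal resistance in series:
R_inner film = 1/(h_i·A) = 1/(22.9×19) = 0.002298 K/W
R_cast iron = L/(kA) = 0.0055/(47.5×19) = 6.094×10^-6 K/W
R_concrete block = L/(kA) = 0.095/(0.797×19) = 0.006274 K/W
Sum of the known resistances R_other = 0.008578 K/W
Required total resistance R_tot = ΔT/Q_allow = 136/2540 = 0.05354 K/W
R_calcium silicate = R_tot − R_other = 0.04497 K/W
L = R·k·A = 0.04497×0.0737×19

L ≈ 63 mm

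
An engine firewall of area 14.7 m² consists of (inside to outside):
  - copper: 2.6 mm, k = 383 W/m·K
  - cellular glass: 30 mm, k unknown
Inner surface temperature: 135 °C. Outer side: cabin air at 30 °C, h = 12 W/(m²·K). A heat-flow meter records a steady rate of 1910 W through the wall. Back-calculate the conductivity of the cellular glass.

Series thermal resistances:
R_copper = L/(kA) = 0.0026/(383×14.7) = 4.618×10^-7 K/W
R_outer film = 1/(h_o·A) = 1/(12×14.7) = 0.005669 K/W
Sum of known resistances R_other = 0.005669 K/W
Total R = ΔT/Q = 105/1910 = 0.05497 K/W
R_cellular glass = R_total − R_other = 0.0493 K/W
k = L/(R·A) = 0.03/(0.0493×14.7)

k ≈ 0.0414 W/(m·K)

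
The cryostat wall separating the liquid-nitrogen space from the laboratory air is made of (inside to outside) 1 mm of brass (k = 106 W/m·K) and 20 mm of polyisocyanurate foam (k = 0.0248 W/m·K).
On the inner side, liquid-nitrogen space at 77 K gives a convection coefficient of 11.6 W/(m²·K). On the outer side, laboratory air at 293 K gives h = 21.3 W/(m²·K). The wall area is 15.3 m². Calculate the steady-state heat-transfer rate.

Thermal resistances in series:
R_inner film = 1/(h_i·A) = 1/(11.6×15.3) = 0.005634 K/W
R_brass = L/(kA) = 0.001/(106×15.3) = 6.166×10^-7 K/W
R_polyisocyanurate foam = L/(kA) = 0.02/(0.0248×15.3) = 0.05271 K/W
R_outer film = 1/(h_o·A) = 1/(21.3×15.3) = 0.003069 K/W
R_total = 0.06141 K/W
Q = ΔT / R_total = 216 / 0.06141

Q ≈ 3520 W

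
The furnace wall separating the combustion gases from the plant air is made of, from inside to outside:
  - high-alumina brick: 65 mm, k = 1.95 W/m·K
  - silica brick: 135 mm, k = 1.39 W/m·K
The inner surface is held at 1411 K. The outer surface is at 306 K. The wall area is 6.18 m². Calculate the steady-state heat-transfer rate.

Q ≈ 52300 W

Model the wall as resistances in series:
R_high-alumina brick = L/(kA) = 0.065/(1.95×6.18) = 0.005394 K/W
R_silica brick = L/(kA) = 0.135/(1.39×6.18) = 0.01572 K/W
R_total = 0.02111 K/W
Q = ΔT / R_total = 1105 / 0.02111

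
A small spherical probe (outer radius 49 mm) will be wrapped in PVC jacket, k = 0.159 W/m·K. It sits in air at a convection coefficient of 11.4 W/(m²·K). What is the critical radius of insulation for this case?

For a sphere r_cr = 2k/h = 2×0.159/11.4
r_cr = 27.9 mm; since the bare radius (49 mm) is above r_cr, any added insulation will reduce heat loss.

r_cr ≈ 27.9 mm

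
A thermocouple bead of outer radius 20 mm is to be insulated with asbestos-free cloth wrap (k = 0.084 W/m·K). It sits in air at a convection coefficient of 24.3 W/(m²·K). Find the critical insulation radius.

For a sphere r_cr = 2k/h = 2×0.084/24.3
r_cr = 6.91 mm; since the bare radius (20 mm) is above r_cr, any added insulation will reduce heat loss.

r_cr ≈ 6.91 mm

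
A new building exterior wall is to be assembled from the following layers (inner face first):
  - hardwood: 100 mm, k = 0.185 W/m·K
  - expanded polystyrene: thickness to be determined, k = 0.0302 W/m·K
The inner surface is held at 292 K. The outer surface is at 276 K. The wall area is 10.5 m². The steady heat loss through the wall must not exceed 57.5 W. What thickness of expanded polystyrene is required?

L ≈ 71.9 mm

Model the wall as resistances in series:
R_hardwood = L/(kA) = 0.1/(0.185×10.5) = 0.05148 K/W
Sum of the known resistances R_other = 0.05148 K/W
Required total resistance R_tot = ΔT/Q_allow = 16/57.5 = 0.2783 K/W
R_expanded polystyrene = R_tot − R_other = 0.2268 K/W
L = R·k·A = 0.2268×0.0302×10.5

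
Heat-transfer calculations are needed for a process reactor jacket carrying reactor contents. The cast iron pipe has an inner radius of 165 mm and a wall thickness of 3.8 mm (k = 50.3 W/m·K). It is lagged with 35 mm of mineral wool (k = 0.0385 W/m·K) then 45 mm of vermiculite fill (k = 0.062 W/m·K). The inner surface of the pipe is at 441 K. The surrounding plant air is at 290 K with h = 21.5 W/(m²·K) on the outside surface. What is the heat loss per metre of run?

For a radial system each layer contributes R = ln(r_out/r_in)/(2πkL); films add R = 1/(hA).
R_cast iron pipe wall = ln(168.8/165)/(2π×50.3×1) = 7.204×10^-5 K/W
R_mineral wool = ln(203.8/168.8)/(2π×0.0385×1) = 0.7789 K/W
R_vermiculite fill = ln(248.8/203.8)/(2π×0.062×1) = 0.5121 K/W
R_outer film = 1/(h_o·2πr_oL) = 1/(21.5×2π×0.2488×1) = 0.02975 K/W
R_total = 1.321 K/W
Q = ΔT/R_total = 151/1.321

q′ ≈ 114 W/m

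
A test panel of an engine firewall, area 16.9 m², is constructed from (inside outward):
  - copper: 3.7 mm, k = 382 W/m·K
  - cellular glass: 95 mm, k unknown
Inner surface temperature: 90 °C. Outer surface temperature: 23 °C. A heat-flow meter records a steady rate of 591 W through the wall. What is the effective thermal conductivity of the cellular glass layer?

k ≈ 0.0496 W/(m·K)

Thermal resistances in series:
R_copper = L/(kA) = 0.0037/(382×16.9) = 5.731×10^-7 K/W
Sum of known resistances R_other = 5.731×10^-7 K/W
Total R = ΔT/Q = 67/591 = 0.1134 K/W
R_cellular glass = R_total − R_other = 0.1134 K/W
k = L/(R·A) = 0.095/(0.1134×16.9)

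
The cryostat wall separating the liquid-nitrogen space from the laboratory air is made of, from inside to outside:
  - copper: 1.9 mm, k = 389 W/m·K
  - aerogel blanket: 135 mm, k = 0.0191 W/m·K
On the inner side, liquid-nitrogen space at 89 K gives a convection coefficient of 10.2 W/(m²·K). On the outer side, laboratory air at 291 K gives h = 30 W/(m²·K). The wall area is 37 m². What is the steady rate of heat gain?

Treating each layer as a thermal resistance in series:
R_inner film = 1/(h_i·A) = 1/(10.2×37) = 0.00265 K/W
R_copper = L/(kA) = 0.0019/(389×37) = 1.32×10^-7 K/W
R_aerogel blanket = L/(kA) = 0.135/(0.0191×37) = 0.191 K/W
R_outer film = 1/(h_o·A) = 1/(30×37) = 9.009×10^-4 K/W
R_total = 0.1946 K/W
Q = ΔT / R_total = 202 / 0.1946

Q ≈ 1040 W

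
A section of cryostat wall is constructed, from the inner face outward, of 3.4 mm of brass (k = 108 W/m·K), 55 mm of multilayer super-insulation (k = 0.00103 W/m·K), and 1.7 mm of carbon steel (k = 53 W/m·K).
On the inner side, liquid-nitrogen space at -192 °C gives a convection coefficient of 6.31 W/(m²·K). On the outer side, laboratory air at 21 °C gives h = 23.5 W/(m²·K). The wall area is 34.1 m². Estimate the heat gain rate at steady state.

Q ≈ 136 W

Treating each layer as a thermal resistance in series:
R_inner film = 1/(h_i·A) = 1/(6.31×34.1) = 0.004647 K/W
R_brass = L/(kA) = 0.0034/(108×34.1) = 9.232×10^-7 K/W
R_multilayer super-insulation = L/(kA) = 0.055/(0.00103×34.1) = 1.566 K/W
R_carbon steel = L/(kA) = 0.0017/(53×34.1) = 9.406×10^-7 K/W
R_outer film = 1/(h_o·A) = 1/(23.5×34.1) = 0.001248 K/W
R_total = 1.572 K/W
Q = ΔT / R_total = 213 / 1.572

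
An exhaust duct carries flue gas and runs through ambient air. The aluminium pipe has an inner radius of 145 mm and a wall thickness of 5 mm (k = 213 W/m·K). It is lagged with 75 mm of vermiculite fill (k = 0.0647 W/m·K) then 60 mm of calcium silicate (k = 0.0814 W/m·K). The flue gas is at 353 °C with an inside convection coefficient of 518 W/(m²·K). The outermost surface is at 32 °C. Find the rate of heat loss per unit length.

q′ ≈ 220 W/m

Per-layer cylindrical resistances, series-summed:
R_inner film = 1/(h_i·2πr₁L) = 1/(518×2π×0.145×1) = 0.002119 K/W
R_aluminium pipe wall = ln(150/145)/(2π×213×1) = 2.533×10^-5 K/W
R_vermiculite fill = ln(225/150)/(2π×0.0647×1) = 0.9974 K/W
R_calcium silicate = ln(285/225)/(2π×0.0814×1) = 0.4622 K/W
R_total = 1.462 K/W
Q = ΔT/R_total = 321/1.462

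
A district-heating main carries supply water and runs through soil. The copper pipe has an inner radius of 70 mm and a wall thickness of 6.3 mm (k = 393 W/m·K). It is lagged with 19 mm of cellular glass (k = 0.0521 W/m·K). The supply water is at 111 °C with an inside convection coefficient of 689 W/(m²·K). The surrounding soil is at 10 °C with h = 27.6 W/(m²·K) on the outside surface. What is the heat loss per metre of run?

q′ ≈ 136 W/m

For a radial system each layer contributes R = ln(r_out/r_in)/(2πkL); films add R = 1/(hA).
R_inner film = 1/(h_i·2πr₁L) = 1/(689×2π×0.07×1) = 0.0033 K/W
R_copper pipe wall = ln(76.3/70)/(2π×393×1) = 3.49×10^-5 K/W
R_cellular glass = ln(95.3/76.3)/(2π×0.0521×1) = 0.6793 K/W
R_outer film = 1/(h_o·2πr_oL) = 1/(27.6×2π×0.0953×1) = 0.06051 K/W
R_total = 0.7431 K/W
Q = ΔT/R_total = 101/0.7431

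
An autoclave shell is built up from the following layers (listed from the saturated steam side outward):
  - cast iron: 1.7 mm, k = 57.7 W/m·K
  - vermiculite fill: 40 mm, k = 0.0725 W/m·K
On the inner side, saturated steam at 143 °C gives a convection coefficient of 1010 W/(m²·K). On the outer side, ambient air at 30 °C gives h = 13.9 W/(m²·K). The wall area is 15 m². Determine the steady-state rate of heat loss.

Using the resistance-network approach (series):
R_inner film = 1/(h_i·A) = 1/(1010×15) = 6.601×10^-5 K/W
R_cast iron = L/(kA) = 0.0017/(57.7×15) = 1.964×10^-6 K/W
R_vermiculite fill = L/(kA) = 0.04/(0.0725×15) = 0.03678 K/W
R_outer film = 1/(h_o·A) = 1/(13.9×15) = 0.004796 K/W
R_total = 0.04165 K/W
Q = ΔT / R_total = 113 / 0.04165

Q ≈ 2710 W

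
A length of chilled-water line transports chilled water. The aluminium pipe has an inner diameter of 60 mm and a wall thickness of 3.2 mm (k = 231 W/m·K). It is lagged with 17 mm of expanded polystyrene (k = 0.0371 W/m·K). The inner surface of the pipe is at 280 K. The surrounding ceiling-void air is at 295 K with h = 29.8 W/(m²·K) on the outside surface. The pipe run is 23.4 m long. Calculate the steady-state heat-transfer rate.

For a radial system each layer contributes R = ln(r_out/r_in)/(2πkL); films add R = 1/(hA).
R_aluminium pipe wall = ln(33.2/30)/(2π×231×23.4) = 2.984×10^-6 K/W
R_expanded polystyrene = ln(50.2/33.2)/(2π×0.0371×23.4) = 0.0758 K/W
R_outer film = 1/(h_o·2πr_oL) = 1/(29.8×2π×0.0502×23.4) = 0.004547 K/W
R_total = 0.08035 K/W
Q = ΔT/R_total = 15/0.08035

Q ≈ 187 W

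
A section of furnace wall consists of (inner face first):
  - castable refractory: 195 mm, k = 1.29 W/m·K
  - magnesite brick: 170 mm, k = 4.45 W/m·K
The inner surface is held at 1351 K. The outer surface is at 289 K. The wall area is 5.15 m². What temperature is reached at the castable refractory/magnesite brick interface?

Using the resistance-network approach (series):
R_castable refractory = L/(kA) = 0.195/(1.29×5.15) = 0.02935 K/W
R_magnesite brick = L/(kA) = 0.17/(4.45×5.15) = 0.007418 K/W
R_total = 0.03677 K/W;  Q = ΔT/R_total = 1062/0.03677 = 28880 W
T_interface = T_inner − Q·ΣR(inner→interface) = 1351 − 28900×0.02935

T ≈ 503 K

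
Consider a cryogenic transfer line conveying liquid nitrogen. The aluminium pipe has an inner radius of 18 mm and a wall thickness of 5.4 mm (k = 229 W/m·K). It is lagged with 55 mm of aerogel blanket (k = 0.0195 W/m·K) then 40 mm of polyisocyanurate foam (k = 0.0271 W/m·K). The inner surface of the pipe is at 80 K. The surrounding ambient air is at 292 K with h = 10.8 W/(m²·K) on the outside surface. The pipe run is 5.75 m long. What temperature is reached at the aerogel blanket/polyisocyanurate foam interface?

T ≈ 249 K

Treating each annulus and film as a series resistance:
R_aluminium pipe wall = ln(23.4/18)/(2π×229×5.75) = 3.171×10^-5 K/W
R_aerogel blanket = ln(78.4/23.4)/(2π×0.0195×5.75) = 1.716 K/W
R_polyisocyanurate foam = ln(118.4/78.4)/(2π×0.0271×5.75) = 0.4211 K/W
R_outer film = 1/(h_o·2πr_oL) = 1/(10.8×2π×0.1184×5.75) = 0.02165 K/W
R_total = 2.159 K/W
Q = ΔT/R_total = 212/2.159
Q = 98.2 W
T_interface = T_inner + Q·ΣR(inner→interface) = 80 + 98.2×1.716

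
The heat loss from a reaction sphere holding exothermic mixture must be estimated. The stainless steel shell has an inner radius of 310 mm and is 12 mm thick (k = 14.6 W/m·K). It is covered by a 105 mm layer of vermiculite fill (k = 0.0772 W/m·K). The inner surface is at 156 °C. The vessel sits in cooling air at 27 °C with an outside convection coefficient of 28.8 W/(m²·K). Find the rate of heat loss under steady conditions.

For a spherical shell R = (1/r₁ − 1/r₂)/(4πk); film R = 1/(h·4πr²). In series:
R_stainless steel shell = (1/0.31 − 1/0.322)/(4π×14.6) = 6.552×10^-4 K/W
R_vermiculite fill = (1/0.322 − 1/0.427)/(4π×0.0772) = 0.7872 K/W
R_outer film = 1/(h·4πr_o²) = 1/(28.8×4π×0.427²) = 0.01515 K/W
R_total = 0.803 K/W
Q = ΔT/R_total = 129/0.803

Q ≈ 161 W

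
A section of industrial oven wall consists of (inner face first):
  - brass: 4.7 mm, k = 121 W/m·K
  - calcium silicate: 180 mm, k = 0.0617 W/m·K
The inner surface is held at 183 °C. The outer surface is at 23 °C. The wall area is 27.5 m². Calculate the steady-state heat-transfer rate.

Q ≈ 1510 W

Series thermal resistances:
R_brass = L/(kA) = 0.0047/(121×27.5) = 1.412×10^-6 K/W
R_calcium silicate = L/(kA) = 0.18/(0.0617×27.5) = 0.1061 K/W
R_total = 0.1061 K/W
Q = ΔT / R_total = 160 / 0.1061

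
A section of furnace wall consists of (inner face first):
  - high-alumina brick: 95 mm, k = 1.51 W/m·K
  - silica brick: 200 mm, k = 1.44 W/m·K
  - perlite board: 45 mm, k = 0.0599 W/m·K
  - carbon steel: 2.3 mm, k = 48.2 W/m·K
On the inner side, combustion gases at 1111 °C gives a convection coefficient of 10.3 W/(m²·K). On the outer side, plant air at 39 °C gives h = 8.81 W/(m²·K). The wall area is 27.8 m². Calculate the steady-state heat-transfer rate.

Using the resistance-network approach (series):
R_inner film = 1/(h_i·A) = 1/(10.3×27.8) = 0.003492 K/W
R_high-alumina brick = L/(kA) = 0.095/(1.51×27.8) = 0.002263 K/W
R_silica brick = L/(kA) = 0.2/(1.44×27.8) = 0.004996 K/W
R_perlite board = L/(kA) = 0.045/(0.0599×27.8) = 0.02702 K/W
R_carbon steel = L/(kA) = 0.0023/(48.2×27.8) = 1.716×10^-6 K/W
R_outer film = 1/(h_o·A) = 1/(8.81×27.8) = 0.004083 K/W
R_total = 0.04186 K/W
Q = ΔT / R_total = 1072 / 0.04186

Q ≈ 25600 W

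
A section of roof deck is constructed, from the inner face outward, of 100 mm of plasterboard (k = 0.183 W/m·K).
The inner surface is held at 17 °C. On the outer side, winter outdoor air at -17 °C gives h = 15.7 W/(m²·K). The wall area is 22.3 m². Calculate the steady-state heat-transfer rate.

Model the wall as resistances in series:
R_plasterboard = L/(kA) = 0.1/(0.183×22.3) = 0.0245 K/W
R_outer film = 1/(h_o·A) = 1/(15.7×22.3) = 0.002856 K/W
R_total = 0.02736 K/W
Q = ΔT / R_total = 34 / 0.02736

Q ≈ 1240 W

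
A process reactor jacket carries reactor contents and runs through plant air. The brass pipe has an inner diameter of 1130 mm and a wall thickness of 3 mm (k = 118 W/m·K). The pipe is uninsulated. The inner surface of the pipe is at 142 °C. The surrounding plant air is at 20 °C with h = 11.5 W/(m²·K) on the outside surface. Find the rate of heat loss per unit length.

q′ ≈ 5010 W/m

Treating each annulus and film as a series resistance:
R_brass pipe wall = ln(568/565)/(2π×118×1) = 7.143×10^-6 K/W
R_outer film = 1/(h_o·2πr_oL) = 1/(11.5×2π×0.568×1) = 0.02437 K/W
R_total = 0.02437 K/W
Q = ΔT/R_total = 122/0.02437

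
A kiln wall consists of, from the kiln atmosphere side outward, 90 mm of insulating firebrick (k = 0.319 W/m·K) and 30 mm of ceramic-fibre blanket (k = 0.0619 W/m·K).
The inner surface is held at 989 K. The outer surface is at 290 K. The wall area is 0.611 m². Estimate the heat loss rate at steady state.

Q ≈ 557 W

Treating each layer as a thermal resistance in series:
R_insulating firebrick = L/(kA) = 0.09/(0.319×0.611) = 0.4618 K/W
R_ceramic-fibre blanket = L/(kA) = 0.03/(0.0619×0.611) = 0.7932 K/W
R_total = 1.255 K/W
Q = ΔT / R_total = 699 / 1.255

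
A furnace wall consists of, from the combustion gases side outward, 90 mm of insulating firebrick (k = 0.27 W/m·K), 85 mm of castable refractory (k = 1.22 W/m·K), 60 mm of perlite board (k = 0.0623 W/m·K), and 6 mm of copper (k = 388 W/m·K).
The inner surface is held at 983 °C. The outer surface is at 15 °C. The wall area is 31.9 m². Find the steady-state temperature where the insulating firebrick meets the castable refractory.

T ≈ 747 °C

Model the wall as resistances in series:
R_insulating firebrick = L/(kA) = 0.09/(0.27×31.9) = 0.01045 K/W
R_castable refractory = L/(kA) = 0.085/(1.22×31.9) = 0.002184 K/W
R_perlite board = L/(kA) = 0.06/(0.0623×31.9) = 0.03019 K/W
R_copper = L/(kA) = 0.006/(388×31.9) = 4.848×10^-7 K/W
R_total = 0.04282 K/W;  Q = ΔT/R_total = 968/0.04282 = 22600 W
T_interface = T_inner − Q·ΣR(inner→interface) = 983 − 22600×0.01045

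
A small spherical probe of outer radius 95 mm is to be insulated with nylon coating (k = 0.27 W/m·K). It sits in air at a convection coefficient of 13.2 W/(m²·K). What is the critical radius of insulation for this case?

r_cr ≈ 40.9 mm

For a sphere r_cr = 2k/h = 2×0.27/13.2
r_cr = 40.9 mm; since the bare radius (95 mm) is above r_cr, any added insulation will reduce heat loss.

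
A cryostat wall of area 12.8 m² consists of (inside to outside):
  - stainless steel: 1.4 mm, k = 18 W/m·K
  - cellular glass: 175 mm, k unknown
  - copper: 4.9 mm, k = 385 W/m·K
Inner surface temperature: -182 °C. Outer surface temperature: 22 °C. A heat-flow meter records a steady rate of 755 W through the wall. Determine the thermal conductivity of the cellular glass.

k ≈ 0.0506 W/(m·K)

Series thermal resistances:
R_stainless steel = L/(kA) = 0.0014/(18×12.8) = 6.076×10^-6 K/W
R_copper = L/(kA) = 0.0049/(385×12.8) = 9.943×10^-7 K/W
Sum of known resistances R_other = 7.071×10^-6 K/W
Total R = ΔT/Q = 204/755 = 0.2702 K/W
R_cellular glass = R_total − R_other = 0.2702 K/W
k = L/(R·A) = 0.175/(0.2702×12.8)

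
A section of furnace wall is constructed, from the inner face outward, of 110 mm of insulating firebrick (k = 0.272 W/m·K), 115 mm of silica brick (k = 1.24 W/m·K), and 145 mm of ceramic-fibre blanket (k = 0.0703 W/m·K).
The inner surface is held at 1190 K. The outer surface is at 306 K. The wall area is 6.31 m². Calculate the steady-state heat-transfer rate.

Q ≈ 2180 W

Series thermal resistances:
R_insulating firebrick = L/(kA) = 0.11/(0.272×6.31) = 0.06409 K/W
R_silica brick = L/(kA) = 0.115/(1.24×6.31) = 0.0147 K/W
R_ceramic-fibre blanket = L/(kA) = 0.145/(0.0703×6.31) = 0.3269 K/W
R_total = 0.4057 K/W
Q = ΔT / R_total = 884 / 0.4057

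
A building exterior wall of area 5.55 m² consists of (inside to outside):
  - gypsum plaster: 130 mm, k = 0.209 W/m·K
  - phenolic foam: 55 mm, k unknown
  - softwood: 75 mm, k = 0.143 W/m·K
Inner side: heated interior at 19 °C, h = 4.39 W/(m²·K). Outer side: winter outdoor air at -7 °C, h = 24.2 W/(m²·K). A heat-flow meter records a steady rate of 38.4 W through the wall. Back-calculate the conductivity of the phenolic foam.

Thermal resistances in series:
R_inner film = 1/(h_i·A) = 1/(4.39×5.55) = 0.04104 K/W
R_gypsum plaster = L/(kA) = 0.13/(0.209×5.55) = 0.1121 K/W
R_softwood = L/(kA) = 0.075/(0.143×5.55) = 0.0945 K/W
R_outer film = 1/(h_o·A) = 1/(24.2×5.55) = 0.007445 K/W
Sum of known resistances R_other = 0.2551 K/W
Total R = ΔT/Q = 26/38.4 = 0.6771 K/W
R_phenolic foam = R_total − R_other = 0.422 K/W
k = L/(R·A) = 0.055/(0.422×5.55)

k ≈ 0.0235 W/(m·K)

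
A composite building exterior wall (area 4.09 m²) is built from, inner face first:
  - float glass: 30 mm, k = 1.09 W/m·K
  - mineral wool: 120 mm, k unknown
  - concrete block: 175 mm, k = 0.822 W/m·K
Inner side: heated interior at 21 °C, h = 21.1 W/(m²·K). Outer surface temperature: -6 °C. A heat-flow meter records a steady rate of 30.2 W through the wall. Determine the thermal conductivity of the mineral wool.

k ≈ 0.0356 W/(m·K)

Treating each layer as a thermal resistance in series:
R_inner film = 1/(h_i·A) = 1/(21.1×4.09) = 0.01159 K/W
R_float glass = L/(kA) = 0.03/(1.09×4.09) = 0.006729 K/W
R_concrete block = L/(kA) = 0.175/(0.822×4.09) = 0.05205 K/W
Sum of known resistances R_other = 0.07037 K/W
Total R = ΔT/Q = 27/30.2 = 0.894 K/W
R_mineral wool = R_total − R_other = 0.8237 K/W
k = L/(R·A) = 0.12/(0.8237×4.09)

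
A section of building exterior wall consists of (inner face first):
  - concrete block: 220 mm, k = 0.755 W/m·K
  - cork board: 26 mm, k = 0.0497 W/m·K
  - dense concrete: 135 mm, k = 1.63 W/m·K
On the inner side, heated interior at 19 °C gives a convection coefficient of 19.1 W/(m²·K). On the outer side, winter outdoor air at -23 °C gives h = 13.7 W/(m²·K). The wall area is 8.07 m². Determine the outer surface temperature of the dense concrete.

T ≈ -20 °C

Treating each layer as a thermal resistance in series:
R_inner film = 1/(h_i·A) = 1/(19.1×8.07) = 0.006488 K/W
R_concrete block = L/(kA) = 0.22/(0.755×8.07) = 0.03611 K/W
R_cork board = L/(kA) = 0.026/(0.0497×8.07) = 0.06483 K/W
R_dense concrete = L/(kA) = 0.135/(1.63×8.07) = 0.01026 K/W
R_outer film = 1/(h_o·A) = 1/(13.7×8.07) = 0.009045 K/W
R_total = 0.1267 K/W;  Q = ΔT/R_total = 42/0.1267 = 331.4 W
T_interface = T_inner − Q·ΣR(inner→interface) = 19 − 331×0.1177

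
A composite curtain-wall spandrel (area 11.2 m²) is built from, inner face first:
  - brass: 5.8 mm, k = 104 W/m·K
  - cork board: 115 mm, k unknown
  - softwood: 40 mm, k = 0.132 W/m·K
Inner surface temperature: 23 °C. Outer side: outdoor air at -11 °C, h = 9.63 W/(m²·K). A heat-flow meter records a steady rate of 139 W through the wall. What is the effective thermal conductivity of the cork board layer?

Series thermal resistances:
R_brass = L/(kA) = 0.0058/(104×11.2) = 4.979×10^-6 K/W
R_softwood = L/(kA) = 0.04/(0.132×11.2) = 0.02706 K/W
R_outer film = 1/(h_o·A) = 1/(9.63×11.2) = 0.009272 K/W
Sum of known resistances R_other = 0.03633 K/W
Total R = ΔT/Q = 34/139 = 0.2446 K/W
R_cork board = R_total − R_other = 0.2083 K/W
k = L/(R·A) = 0.115/(0.2083×11.2)

k ≈ 0.0493 W/(m·K)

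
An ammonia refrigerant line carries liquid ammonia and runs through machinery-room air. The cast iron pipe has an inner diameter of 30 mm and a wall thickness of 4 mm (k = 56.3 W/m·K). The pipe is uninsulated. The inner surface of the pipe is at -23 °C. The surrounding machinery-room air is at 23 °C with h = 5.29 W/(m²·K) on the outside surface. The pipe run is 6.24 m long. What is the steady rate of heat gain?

Q ≈ 181 W

Per-layer cylindrical resistances, series-summed:
R_cast iron pipe wall = ln(19/15)/(2π×56.3×6.24) = 1.071×10^-4 K/W
R_outer film = 1/(h_o·2πr_oL) = 1/(5.29×2π×0.019×6.24) = 0.2538 K/W
R_total = 0.2539 K/W
Q = ΔT/R_total = 46/0.2539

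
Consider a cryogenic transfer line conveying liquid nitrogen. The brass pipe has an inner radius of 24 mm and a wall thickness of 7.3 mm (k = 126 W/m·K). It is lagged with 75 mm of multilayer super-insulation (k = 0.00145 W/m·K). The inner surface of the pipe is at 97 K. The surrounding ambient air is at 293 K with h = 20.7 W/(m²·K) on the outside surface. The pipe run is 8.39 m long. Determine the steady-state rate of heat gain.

Q ≈ 12.2 W

Cylindrical conduction, so R = ln(r₂/r₁)/(2πkL) per layer, in series:
R_brass pipe wall = ln(31.3/24)/(2π×126×8.39) = 3.998×10^-5 K/W
R_multilayer super-insulation = ln(106.3/31.3)/(2π×0.00145×8.39) = 16 K/W
R_outer film = 1/(h_o·2πr_oL) = 1/(20.7×2π×0.1063×8.39) = 0.008621 K/W
R_total = 16 K/W
Q = ΔT/R_total = 196/16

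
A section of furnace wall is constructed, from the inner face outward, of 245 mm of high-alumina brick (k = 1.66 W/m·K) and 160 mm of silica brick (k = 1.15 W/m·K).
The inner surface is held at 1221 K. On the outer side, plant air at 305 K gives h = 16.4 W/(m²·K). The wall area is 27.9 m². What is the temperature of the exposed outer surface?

Thermal resistances in series:
R_high-alumina brick = L/(kA) = 0.245/(1.66×27.9) = 0.00529 K/W
R_silica brick = L/(kA) = 0.16/(1.15×27.9) = 0.004987 K/W
R_outer film = 1/(h_o·A) = 1/(16.4×27.9) = 0.002186 K/W
R_total = 0.01246 K/W;  Q = ΔT/R_total = 916/0.01246 = 73500 W
T_interface = T_inner − Q·ΣR(inner→interface) = 1221 − 73500×0.01028

T ≈ 466 K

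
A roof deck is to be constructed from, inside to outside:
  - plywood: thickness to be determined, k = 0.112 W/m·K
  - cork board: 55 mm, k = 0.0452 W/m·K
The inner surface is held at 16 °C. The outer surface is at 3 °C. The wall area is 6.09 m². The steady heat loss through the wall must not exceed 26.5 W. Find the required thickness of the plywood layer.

L ≈ 198 mm

Model the wall as resistances in series:
R_cork board = L/(kA) = 0.055/(0.0452×6.09) = 0.1998 K/W
Sum of the known resistances R_other = 0.1998 K/W
Required total resistance R_tot = ΔT/Q_allow = 13/26.5 = 0.4906 K/W
R_plywood = R_tot − R_other = 0.2908 K/W
L = R·k·A = 0.2908×0.112×6.09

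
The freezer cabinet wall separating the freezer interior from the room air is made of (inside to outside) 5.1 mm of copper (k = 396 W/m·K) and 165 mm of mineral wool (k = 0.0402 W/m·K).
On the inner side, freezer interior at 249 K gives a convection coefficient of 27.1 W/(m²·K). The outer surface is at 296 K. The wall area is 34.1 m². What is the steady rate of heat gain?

Series thermal resistances:
R_inner film = 1/(h_i·A) = 1/(27.1×34.1) = 0.001082 K/W
R_copper = L/(kA) = 0.0051/(396×34.1) = 3.777×10^-7 K/W
R_mineral wool = L/(kA) = 0.165/(0.0402×34.1) = 0.1204 K/W
R_total = 0.1214 K/W
Q = ΔT / R_total = 47 / 0.1214

Q ≈ 387 W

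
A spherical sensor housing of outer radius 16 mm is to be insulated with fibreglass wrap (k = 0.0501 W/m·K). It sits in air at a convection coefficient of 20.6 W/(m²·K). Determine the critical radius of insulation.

r_cr ≈ 4.86 mm

For a sphere r_cr = 2k/h = 2×0.0501/20.6
r_cr = 4.86 mm; since the bare radius (16 mm) is above r_cr, any added insulation will reduce heat loss.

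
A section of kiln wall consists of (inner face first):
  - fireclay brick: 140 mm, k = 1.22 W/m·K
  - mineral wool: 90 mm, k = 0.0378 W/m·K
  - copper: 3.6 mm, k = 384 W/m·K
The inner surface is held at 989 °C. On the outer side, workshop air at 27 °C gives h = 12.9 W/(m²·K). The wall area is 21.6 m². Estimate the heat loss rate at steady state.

Series thermal resistances:
R_fireclay brick = L/(kA) = 0.14/(1.22×21.6) = 0.005313 K/W
R_mineral wool = L/(kA) = 0.09/(0.0378×21.6) = 0.1102 K/W
R_copper = L/(kA) = 0.0036/(384×21.6) = 4.34×10^-7 K/W
R_outer film = 1/(h_o·A) = 1/(12.9×21.6) = 0.003589 K/W
R_total = 0.1191 K/W
Q = ΔT / R_total = 962 / 0.1191

Q ≈ 8080 W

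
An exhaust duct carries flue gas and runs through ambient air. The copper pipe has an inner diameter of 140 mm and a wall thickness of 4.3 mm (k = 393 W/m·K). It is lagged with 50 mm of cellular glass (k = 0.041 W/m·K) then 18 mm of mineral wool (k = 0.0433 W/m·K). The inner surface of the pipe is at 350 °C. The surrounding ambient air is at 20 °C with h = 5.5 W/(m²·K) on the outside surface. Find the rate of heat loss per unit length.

Cylindrical conduction, so R = ln(r₂/r₁)/(2πkL) per layer, in series:
R_copper pipe wall = ln(74.3/70)/(2π×393×1) = 2.414×10^-5 K/W
R_cellular glass = ln(124.3/74.3)/(2π×0.041×1) = 1.998 K/W
R_mineral wool = ln(142.3/124.3)/(2π×0.0433×1) = 0.4971 K/W
R_outer film = 1/(h_o·2πr_oL) = 1/(5.5×2π×0.1423×1) = 0.2034 K/W
R_total = 2.698 K/W
Q = ΔT/R_total = 330/2.698

q′ ≈ 122 W/m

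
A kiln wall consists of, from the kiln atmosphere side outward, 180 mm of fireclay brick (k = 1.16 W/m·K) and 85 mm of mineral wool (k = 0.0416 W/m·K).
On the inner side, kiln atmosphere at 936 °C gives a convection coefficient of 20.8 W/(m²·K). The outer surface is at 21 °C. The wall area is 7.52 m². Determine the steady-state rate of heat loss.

Q ≈ 3060 W

Thermal resistances in series:
R_inner film = 1/(h_i·A) = 1/(20.8×7.52) = 0.006393 K/W
R_fireclay brick = L/(kA) = 0.18/(1.16×7.52) = 0.02063 K/W
R_mineral wool = L/(kA) = 0.085/(0.0416×7.52) = 0.2717 K/W
R_total = 0.2987 K/W
Q = ΔT / R_total = 915 / 0.2987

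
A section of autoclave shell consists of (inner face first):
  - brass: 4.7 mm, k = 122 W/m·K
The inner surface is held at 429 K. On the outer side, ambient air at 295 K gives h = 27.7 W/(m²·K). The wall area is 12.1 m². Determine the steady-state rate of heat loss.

Model the wall as resistances in series:
R_brass = L/(kA) = 0.0047/(122×12.1) = 3.184×10^-6 K/W
R_outer film = 1/(h_o·A) = 1/(27.7×12.1) = 0.002984 K/W
R_total = 0.002987 K/W
Q = ΔT / R_total = 134 / 0.002987

Q ≈ 44900 W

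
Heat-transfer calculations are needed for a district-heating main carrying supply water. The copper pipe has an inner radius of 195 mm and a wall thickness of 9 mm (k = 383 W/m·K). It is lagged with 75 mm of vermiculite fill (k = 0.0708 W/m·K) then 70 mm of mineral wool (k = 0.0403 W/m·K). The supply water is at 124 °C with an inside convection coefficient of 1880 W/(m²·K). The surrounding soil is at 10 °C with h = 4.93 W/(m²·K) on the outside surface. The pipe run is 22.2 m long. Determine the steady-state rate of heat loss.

Cylindrical conduction, so R = ln(r₂/r₁)/(2πkL) per layer, in series:
R_inner film = 1/(h_i·2πr₁L) = 1/(1880×2π×0.195×22.2) = 1.956×10^-5 K/W
R_copper pipe wall = ln(204/195)/(2π×383×22.2) = 8.446×10^-7 K/W
R_vermiculite fill = ln(279/204)/(2π×0.0708×22.2) = 0.0317 K/W
R_mineral wool = ln(349/279)/(2π×0.0403×22.2) = 0.03982 K/W
R_outer film = 1/(h_o·2πr_oL) = 1/(4.93×2π×0.349×22.2) = 0.004167 K/W
R_total = 0.07571 K/W
Q = ΔT/R_total = 114/0.07571

Q ≈ 1510 W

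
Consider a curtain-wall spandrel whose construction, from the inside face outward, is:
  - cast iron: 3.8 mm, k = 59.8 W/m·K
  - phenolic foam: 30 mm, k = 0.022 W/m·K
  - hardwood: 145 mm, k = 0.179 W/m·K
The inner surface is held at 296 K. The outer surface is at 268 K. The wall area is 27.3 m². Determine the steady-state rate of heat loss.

Q ≈ 352 W

Using the resistance-network approach (series):
R_cast iron = L/(kA) = 0.0038/(59.8×27.3) = 2.328×10^-6 K/W
R_phenolic foam = L/(kA) = 0.03/(0.022×27.3) = 0.04995 K/W
R_hardwood = L/(kA) = 0.145/(0.179×27.3) = 0.02967 K/W
R_total = 0.07962 K/W
Q = ΔT / R_total = 28 / 0.07962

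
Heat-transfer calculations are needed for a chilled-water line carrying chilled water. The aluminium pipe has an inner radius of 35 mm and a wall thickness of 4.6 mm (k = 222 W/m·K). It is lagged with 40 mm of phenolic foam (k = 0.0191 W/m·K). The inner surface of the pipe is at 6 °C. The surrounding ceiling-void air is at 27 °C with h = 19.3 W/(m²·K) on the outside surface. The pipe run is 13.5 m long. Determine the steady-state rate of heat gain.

Cylindrical conduction, so R = ln(r₂/r₁)/(2πkL) per layer, in series:
R_aluminium pipe wall = ln(39.6/35)/(2π×222×13.5) = 6.557×10^-6 K/W
R_phenolic foam = ln(79.6/39.6)/(2π×0.0191×13.5) = 0.4309 K/W
R_outer film = 1/(h_o·2πr_oL) = 1/(19.3×2π×0.0796×13.5) = 0.007674 K/W
R_total = 0.4386 K/W
Q = ΔT/R_total = 21/0.4386

Q ≈ 47.9 W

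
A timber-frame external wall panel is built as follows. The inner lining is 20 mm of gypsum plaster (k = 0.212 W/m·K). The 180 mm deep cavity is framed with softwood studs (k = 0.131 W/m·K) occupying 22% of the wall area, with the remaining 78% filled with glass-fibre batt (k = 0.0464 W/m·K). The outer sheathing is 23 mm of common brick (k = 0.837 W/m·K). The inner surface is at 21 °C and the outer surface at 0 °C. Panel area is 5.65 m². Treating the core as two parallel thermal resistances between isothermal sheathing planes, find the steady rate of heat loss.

Q ≈ 41 W

Sheathing layers in series; stud and cavity paths in parallel between them.
R_inner = 0.02/(0.212×5.65) = 0.0167 K/W
R_stud  = 0.18/(0.131×0.22×5.65) = 1.105 K/W
R_cav   = 0.18/(0.0464×0.78×5.65) = 0.8803 K/W
1/R_core = 1/R_stud + 1/R_cav → R_core = 0.49 K/W
R_outer = 0.023/(0.837×5.65) = 0.004864 K/W
R_total = 0.5116 K/W
Q = ΔT/R_total = 21/0.5116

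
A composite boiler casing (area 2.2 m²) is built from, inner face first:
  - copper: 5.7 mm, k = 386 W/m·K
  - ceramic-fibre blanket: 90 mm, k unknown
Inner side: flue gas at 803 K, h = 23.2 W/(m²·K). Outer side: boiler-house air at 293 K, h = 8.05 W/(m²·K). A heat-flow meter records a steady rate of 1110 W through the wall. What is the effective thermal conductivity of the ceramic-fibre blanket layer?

k ≈ 0.107 W/(m·K)

Thermal resistances in series:
R_inner film = 1/(h_i·A) = 1/(23.2×2.2) = 0.01959 K/W
R_copper = L/(kA) = 0.0057/(386×2.2) = 6.712×10^-6 K/W
R_outer film = 1/(h_o·A) = 1/(8.05×2.2) = 0.05647 K/W
Sum of known resistances R_other = 0.07606 K/W
Total R = ΔT/Q = 510/1110 = 0.4595 K/W
R_ceramic-fibre blanket = R_total − R_other = 0.3834 K/W
k = L/(R·A) = 0.09/(0.3834×2.2)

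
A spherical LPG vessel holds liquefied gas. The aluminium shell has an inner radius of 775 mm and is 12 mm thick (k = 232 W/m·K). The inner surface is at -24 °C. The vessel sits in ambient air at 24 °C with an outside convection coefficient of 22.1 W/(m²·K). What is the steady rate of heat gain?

Each spherical layer contributes R = (1/r_i − 1/r_o)/(4πk):
R_aluminium shell = (1/0.775 − 1/0.787)/(4π×232) = 6.748×10^-6 K/W
R_outer film = 1/(h·4πr_o²) = 1/(22.1×4π×0.787²) = 0.005814 K/W
R_total = 0.00582 K/W
Q = ΔT/R_total = 48/0.00582

Q ≈ 8250 W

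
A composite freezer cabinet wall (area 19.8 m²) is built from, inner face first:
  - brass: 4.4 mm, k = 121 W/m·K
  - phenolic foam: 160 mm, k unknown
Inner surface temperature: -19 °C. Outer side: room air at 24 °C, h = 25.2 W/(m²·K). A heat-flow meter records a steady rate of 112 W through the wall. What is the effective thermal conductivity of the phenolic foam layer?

k ≈ 0.0212 W/(m·K)

Thermal resistances in series:
R_brass = L/(kA) = 0.0044/(121×19.8) = 1.837×10^-6 K/W
R_outer film = 1/(h_o·A) = 1/(25.2×19.8) = 0.002004 K/W
Sum of known resistances R_other = 0.002006 K/W
Total R = ΔT/Q = 43/112 = 0.3839 K/W
R_phenolic foam = R_total − R_other = 0.3819 K/W
k = L/(R·A) = 0.16/(0.3819×19.8)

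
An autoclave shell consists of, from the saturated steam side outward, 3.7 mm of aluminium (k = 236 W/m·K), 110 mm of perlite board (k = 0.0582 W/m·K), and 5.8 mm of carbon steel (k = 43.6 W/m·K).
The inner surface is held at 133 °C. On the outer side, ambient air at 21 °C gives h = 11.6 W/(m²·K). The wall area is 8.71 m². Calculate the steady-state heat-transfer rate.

Using the resistance-network approach (series):
R_aluminium = L/(kA) = 0.0037/(236×8.71) = 1.8×10^-6 K/W
R_perlite board = L/(kA) = 0.11/(0.0582×8.71) = 0.217 K/W
R_carbon steel = L/(kA) = 0.0058/(43.6×8.71) = 1.527×10^-5 K/W
R_outer film = 1/(h_o·A) = 1/(11.6×8.71) = 0.009897 K/W
R_total = 0.2269 K/W
Q = ΔT / R_total = 112 / 0.2269

Q ≈ 494 W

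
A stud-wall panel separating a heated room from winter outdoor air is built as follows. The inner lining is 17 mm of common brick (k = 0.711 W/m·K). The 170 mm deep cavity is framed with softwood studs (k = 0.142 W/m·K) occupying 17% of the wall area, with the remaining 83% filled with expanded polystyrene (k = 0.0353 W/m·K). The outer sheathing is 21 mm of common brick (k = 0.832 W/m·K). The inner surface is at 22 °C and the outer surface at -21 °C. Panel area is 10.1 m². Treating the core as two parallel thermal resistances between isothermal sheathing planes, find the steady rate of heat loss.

Q ≈ 134 W

Sheathing layers in series; stud and cavity paths in parallel between them.
R_inner = 0.017/(0.711×10.1) = 0.002367 K/W
R_stud  = 0.17/(0.142×0.17×10.1) = 0.6973 K/W
R_cav   = 0.17/(0.0353×0.83×10.1) = 0.5745 K/W
1/R_core = 1/R_stud + 1/R_cav → R_core = 0.315 K/W
R_outer = 0.021/(0.832×10.1) = 0.002499 K/W
R_total = 0.3198 K/W
Q = ΔT/R_total = 43/0.3198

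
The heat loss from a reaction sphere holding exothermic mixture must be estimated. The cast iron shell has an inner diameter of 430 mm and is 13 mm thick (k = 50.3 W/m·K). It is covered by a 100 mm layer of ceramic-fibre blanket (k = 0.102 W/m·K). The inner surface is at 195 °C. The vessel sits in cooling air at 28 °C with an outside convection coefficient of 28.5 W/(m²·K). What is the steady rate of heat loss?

For a spherical shell R = (1/r₁ − 1/r₂)/(4πk); film R = 1/(h·4πr²). In series:
R_cast iron shell = (1/0.215 − 1/0.228)/(4π×50.3) = 4.196×10^-4 K/W
R_ceramic-fibre blanket = (1/0.228 − 1/0.328)/(4π×0.102) = 1.043 K/W
R_outer film = 1/(h·4πr_o²) = 1/(28.5×4π×0.328²) = 0.02595 K/W
R_total = 1.07 K/W
Q = ΔT/R_total = 167/1.07

Q ≈ 156 W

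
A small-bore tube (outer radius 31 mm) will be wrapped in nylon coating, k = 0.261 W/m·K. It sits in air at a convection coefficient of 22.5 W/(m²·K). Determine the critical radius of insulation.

For a cylinder r_cr = k/h = 0.261/22.5
r_cr = 11.6 mm; since the bare radius (31 mm) is above r_cr, any added insulation will reduce heat loss.

r_cr ≈ 11.6 mm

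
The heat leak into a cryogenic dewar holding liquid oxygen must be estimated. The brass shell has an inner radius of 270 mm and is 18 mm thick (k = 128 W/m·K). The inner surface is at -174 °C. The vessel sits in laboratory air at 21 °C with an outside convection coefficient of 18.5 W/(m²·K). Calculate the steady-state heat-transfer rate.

Q ≈ 3750 W

Radial (spherical) resistances in series:
R_brass shell = (1/0.27 − 1/0.288)/(4π×128) = 1.439×10^-4 K/W
R_outer film = 1/(h·4πr_o²) = 1/(18.5×4π×0.288²) = 0.05186 K/W
R_total = 0.052 K/W
Q = ΔT/R_total = 195/0.052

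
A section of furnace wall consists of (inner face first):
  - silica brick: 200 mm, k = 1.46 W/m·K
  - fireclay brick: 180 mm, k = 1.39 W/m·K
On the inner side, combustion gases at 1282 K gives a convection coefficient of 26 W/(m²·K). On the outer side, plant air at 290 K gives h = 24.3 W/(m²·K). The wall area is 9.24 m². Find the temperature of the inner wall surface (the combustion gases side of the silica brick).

T ≈ 1170 K

Series thermal resistances:
R_inner film = 1/(h_i·A) = 1/(26×9.24) = 0.004163 K/W
R_silica brick = L/(kA) = 0.2/(1.46×9.24) = 0.01483 K/W
R_fireclay brick = L/(kA) = 0.18/(1.39×9.24) = 0.01401 K/W
R_outer film = 1/(h_o·A) = 1/(24.3×9.24) = 0.004454 K/W
R_total = 0.03746 K/W;  Q = ΔT/R_total = 992/0.03746 = 26480 W
T_interface = T_inner − Q·ΣR(inner→interface) = 1282 − 26500×0.004163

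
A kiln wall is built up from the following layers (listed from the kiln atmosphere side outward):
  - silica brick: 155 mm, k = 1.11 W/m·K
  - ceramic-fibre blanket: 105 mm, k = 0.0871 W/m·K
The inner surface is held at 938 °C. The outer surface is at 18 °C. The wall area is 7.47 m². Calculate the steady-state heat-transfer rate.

Thermal resistances in series:
R_silica brick = L/(kA) = 0.155/(1.11×7.47) = 0.01869 K/W
R_ceramic-fibre blanket = L/(kA) = 0.105/(0.0871×7.47) = 0.1614 K/W
R_total = 0.1801 K/W
Q = ΔT / R_total = 920 / 0.1801

Q ≈ 5110 W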